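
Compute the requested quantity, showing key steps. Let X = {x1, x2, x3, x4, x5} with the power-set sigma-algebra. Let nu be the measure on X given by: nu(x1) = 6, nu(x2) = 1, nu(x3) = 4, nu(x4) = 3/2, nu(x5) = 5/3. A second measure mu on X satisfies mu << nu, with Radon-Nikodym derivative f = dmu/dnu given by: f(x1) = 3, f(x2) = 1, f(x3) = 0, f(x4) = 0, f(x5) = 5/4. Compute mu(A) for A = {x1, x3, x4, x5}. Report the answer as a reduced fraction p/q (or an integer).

By the defining property of the Radon-Nikodym derivative, for every measurable set A,
  mu(A) = integral_A f dnu.
Since nu is a discrete measure concentrated on the atoms of X, the integral over A reduces to the sum
  mu(A) = sum_{x in A} f(x) * nu({x}).
Computing each term:
  x1: f(x1) * nu(x1) = 3 * 6 = 18.
  x3: f(x3) * nu(x3) = 0 * 4 = 0.
  x4: f(x4) * nu(x4) = 0 * 3/2 = 0.
  x5: f(x5) * nu(x5) = 5/4 * 5/3 = 25/12.
Summing: mu(A) = 18 + 0 + 0 + 25/12 = 241/12.

241/12


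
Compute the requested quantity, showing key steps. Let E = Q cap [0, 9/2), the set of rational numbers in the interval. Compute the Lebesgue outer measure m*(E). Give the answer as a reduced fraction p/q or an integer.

Q cap [0, 9/2) is countable; list its elements as q_1, q_2, ... . Fix eps > 0 and cover the k-th point by an interval of length eps * 2^(-k). The cover has total length eps * sum_{k>=1} 2^(-k) = eps, so by definition of outer measure m*(Q cap [0, 9/2)) <= eps. Since eps was arbitrary and m* >= 0, the outer measure is 0.

0


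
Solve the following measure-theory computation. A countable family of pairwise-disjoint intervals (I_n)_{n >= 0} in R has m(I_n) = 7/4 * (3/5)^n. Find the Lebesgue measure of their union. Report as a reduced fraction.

By countable additivity of the Lebesgue measure on pairwise disjoint measurable sets,
  m(union_{n >= 0} I_n) = sum_{n >= 0} m(I_n) = sum_{n >= 0} a * r^n,
  with a = 7/4 and r = 3/5.
Since 0 < r = 3/5 < 1, the geometric series converges:
  sum_{n >= 0} a * r^n = a / (1 - r).
  = 7/4 / (1 - 3/5)
  = 7/4 / (2/5)
  = 35/8.

35/8


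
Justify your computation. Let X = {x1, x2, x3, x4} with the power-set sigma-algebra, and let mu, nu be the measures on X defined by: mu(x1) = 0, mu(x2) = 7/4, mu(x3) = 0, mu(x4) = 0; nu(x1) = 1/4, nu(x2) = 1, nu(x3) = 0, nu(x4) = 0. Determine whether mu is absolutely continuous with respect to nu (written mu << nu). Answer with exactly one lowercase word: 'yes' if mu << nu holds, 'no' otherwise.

mu << nu means: every nu-null measurable set is also mu-null; equivalently, for every atom x, if nu({x}) = 0 then mu({x}) = 0.
Checking each atom:
  x1: nu = 1/4 > 0 -> no constraint.
  x2: nu = 1 > 0 -> no constraint.
  x3: nu = 0, mu = 0 -> consistent with mu << nu.
  x4: nu = 0, mu = 0 -> consistent with mu << nu.
No atom violates the condition. Therefore mu << nu.

yes


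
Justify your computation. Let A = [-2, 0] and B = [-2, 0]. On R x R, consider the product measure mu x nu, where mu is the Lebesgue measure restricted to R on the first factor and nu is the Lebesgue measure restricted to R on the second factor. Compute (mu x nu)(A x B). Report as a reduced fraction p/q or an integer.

For a measurable rectangle A x B, the product measure satisfies
  (mu x nu)(A x B) = mu(A) * nu(B).
  mu(A) = 2.
  nu(B) = 2.
  (mu x nu)(A x B) = 2 * 2 = 4.

4


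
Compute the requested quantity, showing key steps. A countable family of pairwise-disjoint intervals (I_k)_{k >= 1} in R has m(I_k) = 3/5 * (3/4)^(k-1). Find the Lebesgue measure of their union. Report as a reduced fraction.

By countable additivity of the Lebesgue measure on pairwise disjoint measurable sets,
  m(union_{k >= 1} I_k) = sum_{k >= 1} m(I_k) = sum_{k >= 1} a * r^(k-1),
  with a = 3/5 and r = 3/4.
Since 0 < r = 3/4 < 1, the geometric series converges:
  sum_{k >= 1} a * r^(k-1) = a / (1 - r).
  = 3/5 / (1 - 3/4)
  = 3/5 / (1/4)
  = 12/5.

12/5


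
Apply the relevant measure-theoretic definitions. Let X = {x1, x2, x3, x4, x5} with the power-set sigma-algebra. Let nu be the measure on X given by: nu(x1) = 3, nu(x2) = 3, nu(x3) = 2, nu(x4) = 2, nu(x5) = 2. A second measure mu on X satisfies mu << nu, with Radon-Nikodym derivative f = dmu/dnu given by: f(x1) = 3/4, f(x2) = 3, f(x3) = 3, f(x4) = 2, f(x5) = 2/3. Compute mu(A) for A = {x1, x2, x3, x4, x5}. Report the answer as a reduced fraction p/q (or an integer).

By the defining property of the Radon-Nikodym derivative, for every measurable set A,
  mu(A) = integral_A f dnu.
Since nu is a discrete measure concentrated on the atoms of X, the integral over A reduces to the sum
  mu(A) = sum_{x in A} f(x) * nu({x}).
Computing each term:
  x1: f(x1) * nu(x1) = 3/4 * 3 = 9/4.
  x2: f(x2) * nu(x2) = 3 * 3 = 9.
  x3: f(x3) * nu(x3) = 3 * 2 = 6.
  x4: f(x4) * nu(x4) = 2 * 2 = 4.
  x5: f(x5) * nu(x5) = 2/3 * 2 = 4/3.
Summing: mu(A) = 9/4 + 9 + 6 + 4 + 4/3 = 271/12.

271/12


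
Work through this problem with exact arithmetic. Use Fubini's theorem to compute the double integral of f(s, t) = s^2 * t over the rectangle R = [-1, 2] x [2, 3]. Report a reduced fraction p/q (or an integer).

f(s, t) is a tensor product of a function of s and a function of t, and both factors are bounded continuous (hence Lebesgue integrable) on the rectangle, so Fubini's theorem applies:
  integral_R f d(m x m) = (integral_a1^b1 s^2 ds) * (integral_a2^b2 t dt).
Inner integral in s: integral_{-1}^{2} s^2 ds = (2^3 - (-1)^3)/3
  = 3.
Inner integral in t: integral_{2}^{3} t dt = (3^2 - 2^2)/2
  = 5/2.
Product: (3) * (5/2) = 15/2.

15/2


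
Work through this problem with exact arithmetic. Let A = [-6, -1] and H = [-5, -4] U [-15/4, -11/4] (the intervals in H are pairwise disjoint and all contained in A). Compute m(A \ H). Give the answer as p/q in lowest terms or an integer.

The ambient interval has length m(A) = -1 - (-6) = 5.
Since the holes are disjoint and sit inside A, by finite additivity
  m(H) = sum_i (b_i - a_i), and m(A \ H) = m(A) - m(H).
Computing the hole measures:
  m(H_1) = -4 - (-5) = 1.
  m(H_2) = -11/4 - (-15/4) = 1.
Summed: m(H) = 1 + 1 = 2.
So m(A \ H) = 5 - 2 = 3.

3


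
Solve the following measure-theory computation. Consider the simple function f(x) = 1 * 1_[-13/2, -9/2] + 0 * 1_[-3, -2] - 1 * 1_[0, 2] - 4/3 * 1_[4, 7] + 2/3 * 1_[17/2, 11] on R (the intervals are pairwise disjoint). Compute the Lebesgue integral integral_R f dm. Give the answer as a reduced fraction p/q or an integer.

For a simple function f = sum_i c_i * 1_{A_i} with disjoint A_i,
  integral f dm = sum_i c_i * m(A_i).
Lengths of the A_i:
  m(A_1) = -9/2 - (-13/2) = 2.
  m(A_2) = -2 - (-3) = 1.
  m(A_3) = 2 - 0 = 2.
  m(A_4) = 7 - 4 = 3.
  m(A_5) = 11 - 17/2 = 5/2.
Contributions c_i * m(A_i):
  (1) * (2) = 2.
  (0) * (1) = 0.
  (-1) * (2) = -2.
  (-4/3) * (3) = -4.
  (2/3) * (5/2) = 5/3.
Total: 2 + 0 - 2 - 4 + 5/3 = -7/3.

-7/3


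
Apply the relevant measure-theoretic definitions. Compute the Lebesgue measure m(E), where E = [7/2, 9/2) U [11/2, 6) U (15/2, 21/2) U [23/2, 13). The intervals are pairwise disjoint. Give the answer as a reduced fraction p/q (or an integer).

For pairwise disjoint intervals, m(union_i I_i) = sum_i m(I_i),
and m is invariant under swapping open/closed endpoints (single points have measure 0).
So m(E) = sum_i (b_i - a_i).
  I_1 has length 9/2 - 7/2 = 1.
  I_2 has length 6 - 11/2 = 1/2.
  I_3 has length 21/2 - 15/2 = 3.
  I_4 has length 13 - 23/2 = 3/2.
Summing:
  m(E) = 1 + 1/2 + 3 + 3/2 = 6.

6


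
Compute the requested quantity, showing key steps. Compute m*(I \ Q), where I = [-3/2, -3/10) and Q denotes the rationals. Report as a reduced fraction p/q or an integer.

The interval I = [-3/2, -3/10) has m(I) = -3/10 - (-3/2) = 6/5 (endpoints are measure-zero, so open/closed/half-open agree). Write I = (I cap Q) u (I \ Q). The rationals in I are countable, so m*(I cap Q) = 0 (cover each rational by intervals whose total length is arbitrarily small). By countable subadditivity m*(I) <= m*(I cap Q) + m*(I \ Q), hence m*(I \ Q) >= m(I) = 6/5. The reverse inequality m*(I \ Q) <= m*(I) = 6/5 is trivial since (I \ Q) is a subset of I. Therefore m*(I \ Q) = 6/5.

6/5


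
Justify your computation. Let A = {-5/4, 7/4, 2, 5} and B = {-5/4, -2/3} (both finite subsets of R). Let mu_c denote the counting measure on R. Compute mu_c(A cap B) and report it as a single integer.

Counting measure on a finite set equals cardinality. mu_c(A cap B) = |A cap B| (elements appearing in both).
Enumerating the elements of A that also lie in B gives 1 element(s).
So mu_c(A cap B) = 1.

1


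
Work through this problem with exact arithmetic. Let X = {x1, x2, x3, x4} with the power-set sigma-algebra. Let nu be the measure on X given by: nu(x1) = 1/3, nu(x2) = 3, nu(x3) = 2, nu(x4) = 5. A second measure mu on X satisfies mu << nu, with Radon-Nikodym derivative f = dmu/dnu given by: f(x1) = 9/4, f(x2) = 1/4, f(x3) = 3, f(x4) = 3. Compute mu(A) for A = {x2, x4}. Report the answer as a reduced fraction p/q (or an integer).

By the defining property of the Radon-Nikodym derivative, for every measurable set A,
  mu(A) = integral_A f dnu.
Since nu is a discrete measure concentrated on the atoms of X, the integral over A reduces to the sum
  mu(A) = sum_{x in A} f(x) * nu({x}).
Computing each term:
  x2: f(x2) * nu(x2) = 1/4 * 3 = 3/4.
  x4: f(x4) * nu(x4) = 3 * 5 = 15.
Summing: mu(A) = 3/4 + 15 = 63/4.

63/4


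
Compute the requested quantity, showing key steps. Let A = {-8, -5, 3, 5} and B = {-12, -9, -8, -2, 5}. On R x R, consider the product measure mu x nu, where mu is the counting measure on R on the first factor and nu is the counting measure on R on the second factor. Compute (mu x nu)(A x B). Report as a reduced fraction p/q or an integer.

For a measurable rectangle A x B, the product measure satisfies
  (mu x nu)(A x B) = mu(A) * nu(B).
  mu(A) = 4.
  nu(B) = 5.
  (mu x nu)(A x B) = 4 * 5 = 20.

20


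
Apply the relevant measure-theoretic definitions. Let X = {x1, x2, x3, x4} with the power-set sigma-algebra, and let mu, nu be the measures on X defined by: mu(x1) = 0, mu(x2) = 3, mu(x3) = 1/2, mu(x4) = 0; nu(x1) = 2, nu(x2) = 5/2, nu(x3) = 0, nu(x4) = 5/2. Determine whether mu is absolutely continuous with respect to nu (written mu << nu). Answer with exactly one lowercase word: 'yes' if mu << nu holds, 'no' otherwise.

mu << nu means: every nu-null measurable set is also mu-null; equivalently, for every atom x, if nu({x}) = 0 then mu({x}) = 0.
Checking each atom:
  x1: nu = 2 > 0 -> no constraint.
  x2: nu = 5/2 > 0 -> no constraint.
  x3: nu = 0, mu = 1/2 > 0 -> violates mu << nu.
  x4: nu = 5/2 > 0 -> no constraint.
The atom(s) x3 violate the condition (nu = 0 but mu > 0). Therefore mu is NOT absolutely continuous w.r.t. nu.

no


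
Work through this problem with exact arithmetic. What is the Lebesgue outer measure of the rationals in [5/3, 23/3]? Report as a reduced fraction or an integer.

Q cap [5/3, 23/3] is countable; list its elements as q_1, q_2, ... . Fix eps > 0 and cover the k-th point by an interval of length eps * 2^(-k). The cover has total length eps * sum_{k>=1} 2^(-k) = eps, so by definition of outer measure m*(Q cap [5/3, 23/3]) <= eps. Since eps was arbitrary and m* >= 0, the outer measure is 0.

0


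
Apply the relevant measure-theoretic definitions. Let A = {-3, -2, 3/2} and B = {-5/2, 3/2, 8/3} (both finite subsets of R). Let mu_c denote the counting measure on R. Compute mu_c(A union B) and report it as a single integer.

Counting measure on a finite set equals cardinality. By inclusion-exclusion, |A union B| = |A| + |B| - |A cap B|.
|A| = 3, |B| = 3, |A cap B| = 1.
So mu_c(A union B) = 3 + 3 - 1 = 5.

5


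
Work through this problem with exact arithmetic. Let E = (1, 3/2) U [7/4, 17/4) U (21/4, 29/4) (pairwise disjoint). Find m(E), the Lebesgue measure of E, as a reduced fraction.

For pairwise disjoint intervals, m(union_i I_i) = sum_i m(I_i),
and m is invariant under swapping open/closed endpoints (single points have measure 0).
So m(E) = sum_i (b_i - a_i).
  I_1 has length 3/2 - 1 = 1/2.
  I_2 has length 17/4 - 7/4 = 5/2.
  I_3 has length 29/4 - 21/4 = 2.
Summing:
  m(E) = 1/2 + 5/2 + 2 = 5.

5


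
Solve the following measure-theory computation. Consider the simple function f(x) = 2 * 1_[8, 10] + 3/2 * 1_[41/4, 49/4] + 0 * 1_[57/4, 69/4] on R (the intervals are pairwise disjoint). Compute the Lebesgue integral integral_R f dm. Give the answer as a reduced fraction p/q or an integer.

For a simple function f = sum_i c_i * 1_{A_i} with disjoint A_i,
  integral f dm = sum_i c_i * m(A_i).
Lengths of the A_i:
  m(A_1) = 10 - 8 = 2.
  m(A_2) = 49/4 - 41/4 = 2.
  m(A_3) = 69/4 - 57/4 = 3.
Contributions c_i * m(A_i):
  (2) * (2) = 4.
  (3/2) * (2) = 3.
  (0) * (3) = 0.
Total: 4 + 3 + 0 = 7.

7


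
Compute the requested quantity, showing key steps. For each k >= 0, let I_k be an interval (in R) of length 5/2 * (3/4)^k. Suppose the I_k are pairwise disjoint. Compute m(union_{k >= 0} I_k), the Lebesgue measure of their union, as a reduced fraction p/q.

By countable additivity of the Lebesgue measure on pairwise disjoint measurable sets,
  m(union_{k >= 0} I_k) = sum_{k >= 0} m(I_k) = sum_{k >= 0} a * r^k,
  with a = 5/2 and r = 3/4.
Since 0 < r = 3/4 < 1, the geometric series converges:
  sum_{k >= 0} a * r^k = a / (1 - r).
  = 5/2 / (1 - 3/4)
  = 5/2 / (1/4)
  = 10.

10


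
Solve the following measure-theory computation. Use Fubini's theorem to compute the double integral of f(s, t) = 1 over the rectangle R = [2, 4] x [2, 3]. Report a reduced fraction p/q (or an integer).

f(s, t) is a tensor product of a function of s and a function of t, and both factors are bounded continuous (hence Lebesgue integrable) on the rectangle, so Fubini's theorem applies:
  integral_R f d(m x m) = (integral_a1^b1 1 ds) * (integral_a2^b2 1 dt).
Inner integral in s: integral_{2}^{4} 1 ds = (4^1 - 2^1)/1
  = 2.
Inner integral in t: integral_{2}^{3} 1 dt = (3^1 - 2^1)/1
  = 1.
Product: (2) * (1) = 2.

2


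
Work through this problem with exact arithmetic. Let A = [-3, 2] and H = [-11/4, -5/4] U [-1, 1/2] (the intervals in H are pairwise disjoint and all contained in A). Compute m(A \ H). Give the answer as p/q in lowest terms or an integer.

The ambient interval has length m(A) = 2 - (-3) = 5.
Since the holes are disjoint and sit inside A, by finite additivity
  m(H) = sum_i (b_i - a_i), and m(A \ H) = m(A) - m(H).
Computing the hole measures:
  m(H_1) = -5/4 - (-11/4) = 3/2.
  m(H_2) = 1/2 - (-1) = 3/2.
Summed: m(H) = 3/2 + 3/2 = 3.
So m(A \ H) = 5 - 3 = 2.

2


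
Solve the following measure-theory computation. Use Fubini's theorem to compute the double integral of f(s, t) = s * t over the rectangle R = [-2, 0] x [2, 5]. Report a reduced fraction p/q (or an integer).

f(s, t) is a tensor product of a function of s and a function of t, and both factors are bounded continuous (hence Lebesgue integrable) on the rectangle, so Fubini's theorem applies:
  integral_R f d(m x m) = (integral_a1^b1 s ds) * (integral_a2^b2 t dt).
Inner integral in s: integral_{-2}^{0} s ds = (0^2 - (-2)^2)/2
  = -2.
Inner integral in t: integral_{2}^{5} t dt = (5^2 - 2^2)/2
  = 21/2.
Product: (-2) * (21/2) = -21.

-21


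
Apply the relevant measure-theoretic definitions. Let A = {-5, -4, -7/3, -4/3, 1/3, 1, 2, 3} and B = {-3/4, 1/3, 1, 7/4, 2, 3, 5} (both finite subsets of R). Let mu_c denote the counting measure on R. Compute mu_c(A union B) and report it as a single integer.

Counting measure on a finite set equals cardinality. By inclusion-exclusion, |A union B| = |A| + |B| - |A cap B|.
|A| = 8, |B| = 7, |A cap B| = 4.
So mu_c(A union B) = 8 + 7 - 4 = 11.

11


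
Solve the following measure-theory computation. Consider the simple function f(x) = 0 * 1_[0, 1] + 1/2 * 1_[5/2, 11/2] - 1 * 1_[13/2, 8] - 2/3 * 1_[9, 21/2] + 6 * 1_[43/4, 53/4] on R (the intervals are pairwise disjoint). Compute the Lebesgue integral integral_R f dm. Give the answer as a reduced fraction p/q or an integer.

For a simple function f = sum_i c_i * 1_{A_i} with disjoint A_i,
  integral f dm = sum_i c_i * m(A_i).
Lengths of the A_i:
  m(A_1) = 1 - 0 = 1.
  m(A_2) = 11/2 - 5/2 = 3.
  m(A_3) = 8 - 13/2 = 3/2.
  m(A_4) = 21/2 - 9 = 3/2.
  m(A_5) = 53/4 - 43/4 = 5/2.
Contributions c_i * m(A_i):
  (0) * (1) = 0.
  (1/2) * (3) = 3/2.
  (-1) * (3/2) = -3/2.
  (-2/3) * (3/2) = -1.
  (6) * (5/2) = 15.
Total: 0 + 3/2 - 3/2 - 1 + 15 = 14.

14


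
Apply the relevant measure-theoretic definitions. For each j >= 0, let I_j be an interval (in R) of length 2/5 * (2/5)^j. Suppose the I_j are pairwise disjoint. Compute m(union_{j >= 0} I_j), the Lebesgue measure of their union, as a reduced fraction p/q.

By countable additivity of the Lebesgue measure on pairwise disjoint measurable sets,
  m(union_{j >= 0} I_j) = sum_{j >= 0} m(I_j) = sum_{j >= 0} a * r^j,
  with a = 2/5 and r = 2/5.
Since 0 < r = 2/5 < 1, the geometric series converges:
  sum_{j >= 0} a * r^j = a / (1 - r).
  = 2/5 / (1 - 2/5)
  = 2/5 / (3/5)
  = 2/3.

2/3


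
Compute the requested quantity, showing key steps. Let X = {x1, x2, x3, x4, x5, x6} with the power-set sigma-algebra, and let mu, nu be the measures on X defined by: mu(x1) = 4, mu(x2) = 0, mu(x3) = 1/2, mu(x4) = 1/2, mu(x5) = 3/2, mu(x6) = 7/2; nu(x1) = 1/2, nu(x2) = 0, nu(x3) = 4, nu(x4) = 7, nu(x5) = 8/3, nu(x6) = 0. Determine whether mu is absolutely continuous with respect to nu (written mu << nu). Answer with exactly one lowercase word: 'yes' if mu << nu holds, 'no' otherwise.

mu << nu means: every nu-null measurable set is also mu-null; equivalently, for every atom x, if nu({x}) = 0 then mu({x}) = 0.
Checking each atom:
  x1: nu = 1/2 > 0 -> no constraint.
  x2: nu = 0, mu = 0 -> consistent with mu << nu.
  x3: nu = 4 > 0 -> no constraint.
  x4: nu = 7 > 0 -> no constraint.
  x5: nu = 8/3 > 0 -> no constraint.
  x6: nu = 0, mu = 7/2 > 0 -> violates mu << nu.
The atom(s) x6 violate the condition (nu = 0 but mu > 0). Therefore mu is NOT absolutely continuous w.r.t. nu.

no


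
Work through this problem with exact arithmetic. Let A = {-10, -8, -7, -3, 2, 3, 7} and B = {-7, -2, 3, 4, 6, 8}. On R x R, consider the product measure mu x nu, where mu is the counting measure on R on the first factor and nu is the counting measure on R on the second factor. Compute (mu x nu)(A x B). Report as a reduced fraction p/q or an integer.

For a measurable rectangle A x B, the product measure satisfies
  (mu x nu)(A x B) = mu(A) * nu(B).
  mu(A) = 7.
  nu(B) = 6.
  (mu x nu)(A x B) = 7 * 6 = 42.

42


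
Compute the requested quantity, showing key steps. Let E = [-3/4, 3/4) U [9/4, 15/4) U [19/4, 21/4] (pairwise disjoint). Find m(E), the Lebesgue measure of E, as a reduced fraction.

For pairwise disjoint intervals, m(union_i I_i) = sum_i m(I_i),
and m is invariant under swapping open/closed endpoints (single points have measure 0).
So m(E) = sum_i (b_i - a_i).
  I_1 has length 3/4 - (-3/4) = 3/2.
  I_2 has length 15/4 - 9/4 = 3/2.
  I_3 has length 21/4 - 19/4 = 1/2.
Summing:
  m(E) = 3/2 + 3/2 + 1/2 = 7/2.

7/2


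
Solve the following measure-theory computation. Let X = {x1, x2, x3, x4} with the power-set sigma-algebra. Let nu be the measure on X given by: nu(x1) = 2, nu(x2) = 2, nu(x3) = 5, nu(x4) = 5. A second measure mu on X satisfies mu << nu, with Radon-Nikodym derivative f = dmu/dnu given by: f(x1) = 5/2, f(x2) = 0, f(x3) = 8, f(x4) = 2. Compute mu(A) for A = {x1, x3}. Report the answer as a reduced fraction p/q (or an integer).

By the defining property of the Radon-Nikodym derivative, for every measurable set A,
  mu(A) = integral_A f dnu.
Since nu is a discrete measure concentrated on the atoms of X, the integral over A reduces to the sum
  mu(A) = sum_{x in A} f(x) * nu({x}).
Computing each term:
  x1: f(x1) * nu(x1) = 5/2 * 2 = 5.
  x3: f(x3) * nu(x3) = 8 * 5 = 40.
Summing: mu(A) = 5 + 40 = 45.

45


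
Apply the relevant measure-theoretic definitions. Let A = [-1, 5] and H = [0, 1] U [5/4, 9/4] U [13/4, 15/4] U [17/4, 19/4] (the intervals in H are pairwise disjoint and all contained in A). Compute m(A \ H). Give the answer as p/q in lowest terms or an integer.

The ambient interval has length m(A) = 5 - (-1) = 6.
Since the holes are disjoint and sit inside A, by finite additivity
  m(H) = sum_i (b_i - a_i), and m(A \ H) = m(A) - m(H).
Computing the hole measures:
  m(H_1) = 1 - 0 = 1.
  m(H_2) = 9/4 - 5/4 = 1.
  m(H_3) = 15/4 - 13/4 = 1/2.
  m(H_4) = 19/4 - 17/4 = 1/2.
Summed: m(H) = 1 + 1 + 1/2 + 1/2 = 3.
So m(A \ H) = 6 - 3 = 3.

3


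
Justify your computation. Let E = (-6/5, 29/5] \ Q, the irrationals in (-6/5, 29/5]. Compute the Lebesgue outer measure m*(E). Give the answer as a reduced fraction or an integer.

The interval I = (-6/5, 29/5] has m(I) = 29/5 - (-6/5) = 7 (endpoints are measure-zero, so open/closed/half-open agree). Write I = (I cap Q) u (I \ Q). The rationals in I are countable, so m*(I cap Q) = 0 (cover each rational by intervals whose total length is arbitrarily small). By countable subadditivity m*(I) <= m*(I cap Q) + m*(I \ Q), hence m*(I \ Q) >= m(I) = 7. The reverse inequality m*(I \ Q) <= m*(I) = 7 is trivial since (I \ Q) is a subset of I. Therefore m*(I \ Q) = 7.

7


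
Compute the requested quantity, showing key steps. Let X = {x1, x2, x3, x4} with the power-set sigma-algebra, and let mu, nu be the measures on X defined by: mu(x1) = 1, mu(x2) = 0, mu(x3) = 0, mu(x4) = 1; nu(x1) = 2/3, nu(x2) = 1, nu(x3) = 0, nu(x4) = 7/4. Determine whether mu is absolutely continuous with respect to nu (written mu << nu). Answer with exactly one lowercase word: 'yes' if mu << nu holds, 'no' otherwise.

mu << nu means: every nu-null measurable set is also mu-null; equivalently, for every atom x, if nu({x}) = 0 then mu({x}) = 0.
Checking each atom:
  x1: nu = 2/3 > 0 -> no constraint.
  x2: nu = 1 > 0 -> no constraint.
  x3: nu = 0, mu = 0 -> consistent with mu << nu.
  x4: nu = 7/4 > 0 -> no constraint.
No atom violates the condition. Therefore mu << nu.

yes


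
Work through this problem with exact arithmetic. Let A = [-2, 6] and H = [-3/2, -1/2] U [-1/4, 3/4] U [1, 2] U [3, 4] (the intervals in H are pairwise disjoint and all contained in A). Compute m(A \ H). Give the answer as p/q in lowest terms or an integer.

The ambient interval has length m(A) = 6 - (-2) = 8.
Since the holes are disjoint and sit inside A, by finite additivity
  m(H) = sum_i (b_i - a_i), and m(A \ H) = m(A) - m(H).
Computing the hole measures:
  m(H_1) = -1/2 - (-3/2) = 1.
  m(H_2) = 3/4 - (-1/4) = 1.
  m(H_3) = 2 - 1 = 1.
  m(H_4) = 4 - 3 = 1.
Summed: m(H) = 1 + 1 + 1 + 1 = 4.
So m(A \ H) = 8 - 4 = 4.

4


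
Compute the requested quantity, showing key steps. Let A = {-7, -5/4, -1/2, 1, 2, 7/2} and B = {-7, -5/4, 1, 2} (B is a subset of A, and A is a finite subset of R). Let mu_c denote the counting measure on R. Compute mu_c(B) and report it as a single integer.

Counting measure assigns mu_c(E) = |E| (number of elements) when E is finite.
B has 4 element(s), so mu_c(B) = 4.

4


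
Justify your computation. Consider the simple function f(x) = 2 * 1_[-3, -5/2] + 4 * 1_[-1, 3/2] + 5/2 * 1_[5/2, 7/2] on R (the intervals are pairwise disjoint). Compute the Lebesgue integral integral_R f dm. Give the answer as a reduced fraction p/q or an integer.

For a simple function f = sum_i c_i * 1_{A_i} with disjoint A_i,
  integral f dm = sum_i c_i * m(A_i).
Lengths of the A_i:
  m(A_1) = -5/2 - (-3) = 1/2.
  m(A_2) = 3/2 - (-1) = 5/2.
  m(A_3) = 7/2 - 5/2 = 1.
Contributions c_i * m(A_i):
  (2) * (1/2) = 1.
  (4) * (5/2) = 10.
  (5/2) * (1) = 5/2.
Total: 1 + 10 + 5/2 = 27/2.

27/2


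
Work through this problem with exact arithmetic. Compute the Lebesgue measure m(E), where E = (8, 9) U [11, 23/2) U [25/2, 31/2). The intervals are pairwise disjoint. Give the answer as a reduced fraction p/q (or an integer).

For pairwise disjoint intervals, m(union_i I_i) = sum_i m(I_i),
and m is invariant under swapping open/closed endpoints (single points have measure 0).
So m(E) = sum_i (b_i - a_i).
  I_1 has length 9 - 8 = 1.
  I_2 has length 23/2 - 11 = 1/2.
  I_3 has length 31/2 - 25/2 = 3.
Summing:
  m(E) = 1 + 1/2 + 3 = 9/2.

9/2


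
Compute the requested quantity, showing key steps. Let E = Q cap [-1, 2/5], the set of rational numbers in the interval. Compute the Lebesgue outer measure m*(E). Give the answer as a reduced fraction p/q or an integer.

Q cap [-1, 2/5] is countable; list its elements as q_1, q_2, ... . Fix eps > 0 and cover the k-th point by an interval of length eps * 2^(-k). The cover has total length eps * sum_{k>=1} 2^(-k) = eps, so by definition of outer measure m*(Q cap [-1, 2/5]) <= eps. Since eps was arbitrary and m* >= 0, the outer measure is 0.

0


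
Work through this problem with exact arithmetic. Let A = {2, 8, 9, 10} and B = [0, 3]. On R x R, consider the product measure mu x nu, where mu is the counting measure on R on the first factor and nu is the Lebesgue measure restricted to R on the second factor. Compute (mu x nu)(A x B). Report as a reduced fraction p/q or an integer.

For a measurable rectangle A x B, the product measure satisfies
  (mu x nu)(A x B) = mu(A) * nu(B).
  mu(A) = 4.
  nu(B) = 3.
  (mu x nu)(A x B) = 4 * 3 = 12.

12


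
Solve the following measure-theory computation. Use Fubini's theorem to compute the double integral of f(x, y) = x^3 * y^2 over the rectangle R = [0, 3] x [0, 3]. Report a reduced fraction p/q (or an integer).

f(x, y) is a tensor product of a function of x and a function of y, and both factors are bounded continuous (hence Lebesgue integrable) on the rectangle, so Fubini's theorem applies:
  integral_R f d(m x m) = (integral_a1^b1 x^3 dx) * (integral_a2^b2 y^2 dy).
Inner integral in x: integral_{0}^{3} x^3 dx = (3^4 - 0^4)/4
  = 81/4.
Inner integral in y: integral_{0}^{3} y^2 dy = (3^3 - 0^3)/3
  = 9.
Product: (81/4) * (9) = 729/4.

729/4


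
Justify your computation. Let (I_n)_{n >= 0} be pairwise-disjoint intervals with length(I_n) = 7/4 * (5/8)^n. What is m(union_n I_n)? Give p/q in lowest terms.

By countable additivity of the Lebesgue measure on pairwise disjoint measurable sets,
  m(union_{n >= 0} I_n) = sum_{n >= 0} m(I_n) = sum_{n >= 0} a * r^n,
  with a = 7/4 and r = 5/8.
Since 0 < r = 5/8 < 1, the geometric series converges:
  sum_{n >= 0} a * r^n = a / (1 - r).
  = 7/4 / (1 - 5/8)
  = 7/4 / (3/8)
  = 14/3.

14/3


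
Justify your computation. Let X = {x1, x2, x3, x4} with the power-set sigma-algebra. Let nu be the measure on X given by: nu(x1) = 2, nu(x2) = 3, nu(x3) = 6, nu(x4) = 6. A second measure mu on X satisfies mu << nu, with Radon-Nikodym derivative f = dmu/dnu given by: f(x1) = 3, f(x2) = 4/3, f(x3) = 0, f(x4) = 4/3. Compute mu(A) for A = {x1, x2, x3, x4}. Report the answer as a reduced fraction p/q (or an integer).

By the defining property of the Radon-Nikodym derivative, for every measurable set A,
  mu(A) = integral_A f dnu.
Since nu is a discrete measure concentrated on the atoms of X, the integral over A reduces to the sum
  mu(A) = sum_{x in A} f(x) * nu({x}).
Computing each term:
  x1: f(x1) * nu(x1) = 3 * 2 = 6.
  x2: f(x2) * nu(x2) = 4/3 * 3 = 4.
  x3: f(x3) * nu(x3) = 0 * 6 = 0.
  x4: f(x4) * nu(x4) = 4/3 * 6 = 8.
Summing: mu(A) = 6 + 4 + 0 + 8 = 18.

18


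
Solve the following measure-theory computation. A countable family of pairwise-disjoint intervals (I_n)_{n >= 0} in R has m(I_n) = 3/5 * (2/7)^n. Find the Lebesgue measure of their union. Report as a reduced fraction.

By countable additivity of the Lebesgue measure on pairwise disjoint measurable sets,
  m(union_{n >= 0} I_n) = sum_{n >= 0} m(I_n) = sum_{n >= 0} a * r^n,
  with a = 3/5 and r = 2/7.
Since 0 < r = 2/7 < 1, the geometric series converges:
  sum_{n >= 0} a * r^n = a / (1 - r).
  = 3/5 / (1 - 2/7)
  = 3/5 / (5/7)
  = 21/25.

21/25


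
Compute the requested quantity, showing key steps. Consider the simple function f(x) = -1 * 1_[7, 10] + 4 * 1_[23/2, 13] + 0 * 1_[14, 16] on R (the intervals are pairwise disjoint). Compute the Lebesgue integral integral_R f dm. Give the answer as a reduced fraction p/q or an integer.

For a simple function f = sum_i c_i * 1_{A_i} with disjoint A_i,
  integral f dm = sum_i c_i * m(A_i).
Lengths of the A_i:
  m(A_1) = 10 - 7 = 3.
  m(A_2) = 13 - 23/2 = 3/2.
  m(A_3) = 16 - 14 = 2.
Contributions c_i * m(A_i):
  (-1) * (3) = -3.
  (4) * (3/2) = 6.
  (0) * (2) = 0.
Total: -3 + 6 + 0 = 3.

3


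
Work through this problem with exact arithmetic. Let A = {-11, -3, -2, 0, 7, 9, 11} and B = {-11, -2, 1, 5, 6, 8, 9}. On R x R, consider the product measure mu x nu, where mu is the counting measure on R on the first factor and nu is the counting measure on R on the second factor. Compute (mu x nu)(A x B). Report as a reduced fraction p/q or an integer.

For a measurable rectangle A x B, the product measure satisfies
  (mu x nu)(A x B) = mu(A) * nu(B).
  mu(A) = 7.
  nu(B) = 7.
  (mu x nu)(A x B) = 7 * 7 = 49.

49


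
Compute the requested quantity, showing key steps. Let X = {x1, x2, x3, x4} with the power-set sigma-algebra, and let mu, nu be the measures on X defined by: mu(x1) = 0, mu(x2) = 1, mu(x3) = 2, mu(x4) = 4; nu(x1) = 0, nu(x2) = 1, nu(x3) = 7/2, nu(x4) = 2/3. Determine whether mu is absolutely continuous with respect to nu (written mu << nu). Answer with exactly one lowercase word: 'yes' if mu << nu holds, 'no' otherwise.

mu << nu means: every nu-null measurable set is also mu-null; equivalently, for every atom x, if nu({x}) = 0 then mu({x}) = 0.
Checking each atom:
  x1: nu = 0, mu = 0 -> consistent with mu << nu.
  x2: nu = 1 > 0 -> no constraint.
  x3: nu = 7/2 > 0 -> no constraint.
  x4: nu = 2/3 > 0 -> no constraint.
No atom violates the condition. Therefore mu << nu.

yes


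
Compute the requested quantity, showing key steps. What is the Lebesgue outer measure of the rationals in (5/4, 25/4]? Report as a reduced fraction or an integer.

E = Q cap (5/4, 25/4] is a subset of Q, which is countable. Enumerate Q = {q_1, q_2, ...}; for any eps > 0, cover q_k by the open interval (q_k - eps/2^(k+1), q_k + eps/2^(k+1)), of length eps/2^k. The total cover length is sum_{k>=1} eps/2^k = eps. Hence m*(E) <= m*(Q) <= eps for every eps > 0, and since outer measure is non-negative, m*(E) = 0.

0


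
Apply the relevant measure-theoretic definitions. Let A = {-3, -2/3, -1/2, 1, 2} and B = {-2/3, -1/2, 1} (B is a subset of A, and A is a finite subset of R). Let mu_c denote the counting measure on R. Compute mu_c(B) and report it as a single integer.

Counting measure assigns mu_c(E) = |E| (number of elements) when E is finite.
B has 3 element(s), so mu_c(B) = 3.

3


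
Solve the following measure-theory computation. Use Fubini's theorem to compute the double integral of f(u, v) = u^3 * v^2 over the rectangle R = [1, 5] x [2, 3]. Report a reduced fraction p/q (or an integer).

f(u, v) is a tensor product of a function of u and a function of v, and both factors are bounded continuous (hence Lebesgue integrable) on the rectangle, so Fubini's theorem applies:
  integral_R f d(m x m) = (integral_a1^b1 u^3 du) * (integral_a2^b2 v^2 dv).
Inner integral in u: integral_{1}^{5} u^3 du = (5^4 - 1^4)/4
  = 156.
Inner integral in v: integral_{2}^{3} v^2 dv = (3^3 - 2^3)/3
  = 19/3.
Product: (156) * (19/3) = 988.

988


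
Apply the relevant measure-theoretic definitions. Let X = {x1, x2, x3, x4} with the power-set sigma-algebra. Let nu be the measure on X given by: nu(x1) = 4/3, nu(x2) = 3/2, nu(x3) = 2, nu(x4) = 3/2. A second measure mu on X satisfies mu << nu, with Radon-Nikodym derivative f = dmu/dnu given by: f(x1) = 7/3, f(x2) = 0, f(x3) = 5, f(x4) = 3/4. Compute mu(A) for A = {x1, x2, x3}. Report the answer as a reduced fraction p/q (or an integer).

By the defining property of the Radon-Nikodym derivative, for every measurable set A,
  mu(A) = integral_A f dnu.
Since nu is a discrete measure concentrated on the atoms of X, the integral over A reduces to the sum
  mu(A) = sum_{x in A} f(x) * nu({x}).
Computing each term:
  x1: f(x1) * nu(x1) = 7/3 * 4/3 = 28/9.
  x2: f(x2) * nu(x2) = 0 * 3/2 = 0.
  x3: f(x3) * nu(x3) = 5 * 2 = 10.
Summing: mu(A) = 28/9 + 0 + 10 = 118/9.

118/9


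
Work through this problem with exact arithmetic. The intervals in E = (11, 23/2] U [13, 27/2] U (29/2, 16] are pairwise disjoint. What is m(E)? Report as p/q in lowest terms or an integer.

For pairwise disjoint intervals, m(union_i I_i) = sum_i m(I_i),
and m is invariant under swapping open/closed endpoints (single points have measure 0).
So m(E) = sum_i (b_i - a_i).
  I_1 has length 23/2 - 11 = 1/2.
  I_2 has length 27/2 - 13 = 1/2.
  I_3 has length 16 - 29/2 = 3/2.
Summing:
  m(E) = 1/2 + 1/2 + 3/2 = 5/2.

5/2


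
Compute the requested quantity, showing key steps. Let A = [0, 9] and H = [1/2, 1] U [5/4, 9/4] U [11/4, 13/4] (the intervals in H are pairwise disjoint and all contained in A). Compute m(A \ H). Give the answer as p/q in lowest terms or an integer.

The ambient interval has length m(A) = 9 - 0 = 9.
Since the holes are disjoint and sit inside A, by finite additivity
  m(H) = sum_i (b_i - a_i), and m(A \ H) = m(A) - m(H).
Computing the hole measures:
  m(H_1) = 1 - 1/2 = 1/2.
  m(H_2) = 9/4 - 5/4 = 1.
  m(H_3) = 13/4 - 11/4 = 1/2.
Summed: m(H) = 1/2 + 1 + 1/2 = 2.
So m(A \ H) = 9 - 2 = 7.

7


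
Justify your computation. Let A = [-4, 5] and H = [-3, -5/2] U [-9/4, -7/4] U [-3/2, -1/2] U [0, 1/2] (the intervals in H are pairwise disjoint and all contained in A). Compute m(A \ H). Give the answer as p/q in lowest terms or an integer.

The ambient interval has length m(A) = 5 - (-4) = 9.
Since the holes are disjoint and sit inside A, by finite additivity
  m(H) = sum_i (b_i - a_i), and m(A \ H) = m(A) - m(H).
Computing the hole measures:
  m(H_1) = -5/2 - (-3) = 1/2.
  m(H_2) = -7/4 - (-9/4) = 1/2.
  m(H_3) = -1/2 - (-3/2) = 1.
  m(H_4) = 1/2 - 0 = 1/2.
Summed: m(H) = 1/2 + 1/2 + 1 + 1/2 = 5/2.
So m(A \ H) = 9 - 5/2 = 13/2.

13/2


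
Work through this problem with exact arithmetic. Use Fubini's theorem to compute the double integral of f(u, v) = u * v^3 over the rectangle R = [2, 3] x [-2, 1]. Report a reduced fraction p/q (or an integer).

f(u, v) is a tensor product of a function of u and a function of v, and both factors are bounded continuous (hence Lebesgue integrable) on the rectangle, so Fubini's theorem applies:
  integral_R f d(m x m) = (integral_a1^b1 u du) * (integral_a2^b2 v^3 dv).
Inner integral in u: integral_{2}^{3} u du = (3^2 - 2^2)/2
  = 5/2.
Inner integral in v: integral_{-2}^{1} v^3 dv = (1^4 - (-2)^4)/4
  = -15/4.
Product: (5/2) * (-15/4) = -75/8.

-75/8


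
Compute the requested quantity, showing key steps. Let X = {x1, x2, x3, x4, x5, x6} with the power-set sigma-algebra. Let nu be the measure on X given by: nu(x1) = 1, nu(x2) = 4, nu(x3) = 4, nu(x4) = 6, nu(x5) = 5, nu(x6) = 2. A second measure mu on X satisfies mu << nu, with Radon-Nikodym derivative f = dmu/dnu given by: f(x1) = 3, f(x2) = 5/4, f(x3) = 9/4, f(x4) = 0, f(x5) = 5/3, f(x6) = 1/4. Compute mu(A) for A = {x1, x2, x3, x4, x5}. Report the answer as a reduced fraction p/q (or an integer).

By the defining property of the Radon-Nikodym derivative, for every measurable set A,
  mu(A) = integral_A f dnu.
Since nu is a discrete measure concentrated on the atoms of X, the integral over A reduces to the sum
  mu(A) = sum_{x in A} f(x) * nu({x}).
Computing each term:
  x1: f(x1) * nu(x1) = 3 * 1 = 3.
  x2: f(x2) * nu(x2) = 5/4 * 4 = 5.
  x3: f(x3) * nu(x3) = 9/4 * 4 = 9.
  x4: f(x4) * nu(x4) = 0 * 6 = 0.
  x5: f(x5) * nu(x5) = 5/3 * 5 = 25/3.
Summing: mu(A) = 3 + 5 + 9 + 0 + 25/3 = 76/3.

76/3


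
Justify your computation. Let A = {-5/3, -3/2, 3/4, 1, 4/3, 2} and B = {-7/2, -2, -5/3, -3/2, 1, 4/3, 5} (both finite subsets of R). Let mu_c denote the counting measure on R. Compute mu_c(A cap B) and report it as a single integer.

Counting measure on a finite set equals cardinality. mu_c(A cap B) = |A cap B| (elements appearing in both).
Enumerating the elements of A that also lie in B gives 4 element(s).
So mu_c(A cap B) = 4.

4


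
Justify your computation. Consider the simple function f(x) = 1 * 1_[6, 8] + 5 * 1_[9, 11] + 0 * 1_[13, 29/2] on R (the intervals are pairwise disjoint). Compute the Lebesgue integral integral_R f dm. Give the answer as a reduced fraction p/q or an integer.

For a simple function f = sum_i c_i * 1_{A_i} with disjoint A_i,
  integral f dm = sum_i c_i * m(A_i).
Lengths of the A_i:
  m(A_1) = 8 - 6 = 2.
  m(A_2) = 11 - 9 = 2.
  m(A_3) = 29/2 - 13 = 3/2.
Contributions c_i * m(A_i):
  (1) * (2) = 2.
  (5) * (2) = 10.
  (0) * (3/2) = 0.
Total: 2 + 10 + 0 = 12.

12


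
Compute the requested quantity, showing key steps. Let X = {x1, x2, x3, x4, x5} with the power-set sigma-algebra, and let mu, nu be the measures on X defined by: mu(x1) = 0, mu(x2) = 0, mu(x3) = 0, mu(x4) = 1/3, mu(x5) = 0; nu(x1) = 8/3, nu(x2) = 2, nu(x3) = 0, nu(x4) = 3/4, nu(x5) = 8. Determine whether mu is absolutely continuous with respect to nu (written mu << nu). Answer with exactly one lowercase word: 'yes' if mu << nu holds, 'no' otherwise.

mu << nu means: every nu-null measurable set is also mu-null; equivalently, for every atom x, if nu({x}) = 0 then mu({x}) = 0.
Checking each atom:
  x1: nu = 8/3 > 0 -> no constraint.
  x2: nu = 2 > 0 -> no constraint.
  x3: nu = 0, mu = 0 -> consistent with mu << nu.
  x4: nu = 3/4 > 0 -> no constraint.
  x5: nu = 8 > 0 -> no constraint.
No atom violates the condition. Therefore mu << nu.

yes


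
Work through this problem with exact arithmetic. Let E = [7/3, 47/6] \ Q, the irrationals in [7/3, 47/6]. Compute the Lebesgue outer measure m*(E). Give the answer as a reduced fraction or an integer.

The interval I = [7/3, 47/6] has m(I) = 47/6 - 7/3 = 11/2 (endpoints are measure-zero, so open/closed/half-open agree). Write I = (I cap Q) u (I \ Q). The rationals in I are countable, so m*(I cap Q) = 0 (cover each rational by intervals whose total length is arbitrarily small). By countable subadditivity m*(I) <= m*(I cap Q) + m*(I \ Q), hence m*(I \ Q) >= m(I) = 11/2. The reverse inequality m*(I \ Q) <= m*(I) = 11/2 is trivial since (I \ Q) is a subset of I. Therefore m*(I \ Q) = 11/2.

11/2


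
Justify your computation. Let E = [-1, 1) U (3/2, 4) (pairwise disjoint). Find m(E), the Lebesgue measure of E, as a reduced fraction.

For pairwise disjoint intervals, m(union_i I_i) = sum_i m(I_i),
and m is invariant under swapping open/closed endpoints (single points have measure 0).
So m(E) = sum_i (b_i - a_i).
  I_1 has length 1 - (-1) = 2.
  I_2 has length 4 - 3/2 = 5/2.
Summing:
  m(E) = 2 + 5/2 = 9/2.

9/2


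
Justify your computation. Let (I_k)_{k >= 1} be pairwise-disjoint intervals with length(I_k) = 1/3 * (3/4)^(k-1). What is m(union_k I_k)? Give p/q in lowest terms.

By countable additivity of the Lebesgue measure on pairwise disjoint measurable sets,
  m(union_{k >= 1} I_k) = sum_{k >= 1} m(I_k) = sum_{k >= 1} a * r^(k-1),
  with a = 1/3 and r = 3/4.
Since 0 < r = 3/4 < 1, the geometric series converges:
  sum_{k >= 1} a * r^(k-1) = a / (1 - r).
  = 1/3 / (1 - 3/4)
  = 1/3 / (1/4)
  = 4/3.

4/3


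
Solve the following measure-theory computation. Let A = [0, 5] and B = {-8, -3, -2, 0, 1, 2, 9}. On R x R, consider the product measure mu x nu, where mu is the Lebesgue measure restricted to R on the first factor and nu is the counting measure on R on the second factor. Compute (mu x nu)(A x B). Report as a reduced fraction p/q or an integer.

For a measurable rectangle A x B, the product measure satisfies
  (mu x nu)(A x B) = mu(A) * nu(B).
  mu(A) = 5.
  nu(B) = 7.
  (mu x nu)(A x B) = 5 * 7 = 35.

35


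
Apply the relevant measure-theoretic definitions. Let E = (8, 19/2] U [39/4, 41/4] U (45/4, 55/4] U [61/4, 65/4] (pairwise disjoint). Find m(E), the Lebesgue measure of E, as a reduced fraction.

For pairwise disjoint intervals, m(union_i I_i) = sum_i m(I_i),
and m is invariant under swapping open/closed endpoints (single points have measure 0).
So m(E) = sum_i (b_i - a_i).
  I_1 has length 19/2 - 8 = 3/2.
  I_2 has length 41/4 - 39/4 = 1/2.
  I_3 has length 55/4 - 45/4 = 5/2.
  I_4 has length 65/4 - 61/4 = 1.
Summing:
  m(E) = 3/2 + 1/2 + 5/2 + 1 = 11/2.

11/2
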